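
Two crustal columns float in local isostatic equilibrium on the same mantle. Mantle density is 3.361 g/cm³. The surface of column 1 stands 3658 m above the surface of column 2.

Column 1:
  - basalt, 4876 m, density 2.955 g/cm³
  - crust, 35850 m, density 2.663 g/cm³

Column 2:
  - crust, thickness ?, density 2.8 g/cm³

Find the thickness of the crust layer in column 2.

26200 m

Take the compensation level at the base of the deeper column (depth z_c below the surface of column 1) and equate Σ ρ_i t_i down to z_c; mantle fills any gap and the z_c terms cancel.
Column 1: 4876×2.955 + 35850×2.663 + (z_c − 40726)×3.361
Column 2: 3658×0 + x×2.8 + (z_c − 3658 − 0 − x)×3.361
The z_c×3.361 term appears on both sides and cancels. Collect the known terms of each column as K = Σ(ρt)_known − 3.361 × (depth of known layers): K_1 = 109877.13 − 3.361×40726 = −27002.956; K_2 = 0 − 3.361×(3658 + 0) = −12294.538.
Balance: K_1 = K_2 − x×(3.361 − 2.8), so x = (K_2 − K_1)/(3.361 − 2.8) = 14708.4/0.561 = 26200 m.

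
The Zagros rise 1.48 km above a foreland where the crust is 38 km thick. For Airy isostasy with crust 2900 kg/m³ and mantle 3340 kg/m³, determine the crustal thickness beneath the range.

49.2 km

Root depth r = h ρ_c / (ρ_m − ρ_c) = 1.48 km × 2900 / 440 = 9.755 km.
Total thickness = T + h + r = 38 km + 1.48 km + 9.755 km = 49.2 km.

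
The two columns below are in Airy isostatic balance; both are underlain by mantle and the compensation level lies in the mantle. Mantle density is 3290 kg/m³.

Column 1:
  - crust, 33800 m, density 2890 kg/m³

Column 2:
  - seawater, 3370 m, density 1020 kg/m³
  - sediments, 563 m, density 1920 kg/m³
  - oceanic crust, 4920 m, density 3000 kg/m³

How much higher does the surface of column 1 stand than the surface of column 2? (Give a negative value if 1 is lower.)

1120 m

For any compensation level in the mantle, the mantle terms cancel and isostasy reduces to e = (Σt_1 − Σt_2) − (Σ(ρt)_1 − Σ(ρt)_2) / ρ_m.
Σt_1 = 33800 m; Σt_2 = 8853 m; Σ(ρt)_1 = 97682000; Σ(ρt)_2 = 19278360 (in m·kg/m³).
e = (33800 − 8853) − (97682000 − 19278360) / 3290 = 1120 m.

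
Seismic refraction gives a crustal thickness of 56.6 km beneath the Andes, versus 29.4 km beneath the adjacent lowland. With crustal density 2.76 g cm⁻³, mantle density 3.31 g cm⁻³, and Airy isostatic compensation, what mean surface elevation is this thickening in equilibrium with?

Excess crust Δ = 56.6 km − 29.4 km = 27.2 km, split between elevation h and root r with h + r = Δ.
Airy balance ρ_c h = (ρ_m − ρ_c) r gives r = h ρ_c/(ρ_m − ρ_c), so h (1 + ρ_c/(ρ_m − ρ_c)) = Δ, i.e. h = Δ (ρ_m − ρ_c)/ρ_m.
h = 27.2 km × 0.55/3.31 = 4.52 km.

4.52 km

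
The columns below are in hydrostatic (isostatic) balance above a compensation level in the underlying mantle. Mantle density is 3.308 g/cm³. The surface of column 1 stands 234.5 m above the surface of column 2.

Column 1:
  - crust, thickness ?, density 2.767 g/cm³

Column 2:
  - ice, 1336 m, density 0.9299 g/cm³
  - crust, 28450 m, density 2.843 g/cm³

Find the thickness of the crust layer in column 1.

Take the compensation level at the base of the deeper column (depth z_c below the surface of column 1) and equate Σ ρ_i t_i down to z_c; mantle fills any gap and the z_c terms cancel.
Column 1: x×2.767 + (z_c − 0 − x)×3.308
Column 2: 234.5×0 + 1336×0.9299 + 28450×2.843 + (z_c − 234.5 − 29786)×3.308
The z_c×3.308 term appears on both sides and cancels. Collect the known terms of each column as K = Σ(ρt)_known − 3.308 × (depth of known layers): K_1 = 0 − 3.308×0 = 0; K_2 = 82125.6964 − 3.308×(234.5 + 29786) = −17182.1176.
Balance: K_1 − x×(3.308 − 2.767) = K_2, so x = (K_1 − K_2)/(3.308 − 2.767) = 17182.1/0.541 = 31800 m.

31800 m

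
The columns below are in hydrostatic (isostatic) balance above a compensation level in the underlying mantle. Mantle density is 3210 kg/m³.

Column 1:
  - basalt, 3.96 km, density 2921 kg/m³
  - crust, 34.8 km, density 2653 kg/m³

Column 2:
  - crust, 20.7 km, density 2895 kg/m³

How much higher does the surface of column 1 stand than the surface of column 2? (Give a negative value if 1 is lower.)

For any compensation level in the mantle, the mantle terms cancel and isostasy reduces to e = (Σt_1 − Σt_2) − (Σ(ρt)_1 − Σ(ρt)_2) / ρ_m.
Σt_1 = 38.76 km; Σt_2 = 20.7 km; Σ(ρt)_1 = 103891.56; Σ(ρt)_2 = 59926.5 (in km·kg/m³).
e = (38.76 − 20.7) − (103891.56 − 59926.5) / 3210 = 4.36 km.

4.36 km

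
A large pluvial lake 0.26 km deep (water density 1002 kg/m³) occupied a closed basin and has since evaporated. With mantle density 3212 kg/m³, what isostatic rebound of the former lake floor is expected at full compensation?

0.0811 km

u = d ρ_w/ρ_m = 0.26 km × 1002/3212 = 0.0811 km.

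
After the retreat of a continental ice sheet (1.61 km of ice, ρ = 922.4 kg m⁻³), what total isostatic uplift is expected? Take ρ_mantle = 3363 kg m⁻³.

Removing the load lets mantle flow back in; uplift u satisfies ρ_ice t = ρ_m u.
u = t ρ_ice/ρ_m = 1.61 km × 922.4/3363 = 0.442 km.

0.442 km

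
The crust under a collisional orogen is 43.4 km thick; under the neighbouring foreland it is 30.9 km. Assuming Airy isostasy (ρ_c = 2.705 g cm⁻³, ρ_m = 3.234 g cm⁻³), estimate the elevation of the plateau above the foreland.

Excess crust Δ = 43.4 km − 30.9 km = 12.5 km, split between elevation h and root r with h + r = Δ.
Airy balance ρ_c h = (ρ_m − ρ_c) r gives r = h ρ_c/(ρ_m − ρ_c), so h (1 + ρ_c/(ρ_m − ρ_c)) = Δ, i.e. h = Δ (ρ_m − ρ_c)/ρ_m.
h = 12.5 km × 0.529/3.234 = 2.04 km.

2.04 km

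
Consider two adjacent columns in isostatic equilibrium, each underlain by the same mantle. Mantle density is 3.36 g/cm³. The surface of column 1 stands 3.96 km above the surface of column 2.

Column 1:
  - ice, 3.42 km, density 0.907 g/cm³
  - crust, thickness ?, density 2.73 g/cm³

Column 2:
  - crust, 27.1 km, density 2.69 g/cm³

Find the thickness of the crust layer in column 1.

36.6 km

Take the compensation level at the base of the deeper column (depth z_c below the surface of column 1) and equate Σ ρ_i t_i down to z_c; mantle fills any gap and the z_c terms cancel.
Column 1: 3.42×0.907 + x×2.73 + (z_c − 3.42 − x)×3.36
Column 2: 3.96×0 + 27.1×2.69 + (z_c − 3.96 − 27.1)×3.36
The z_c×3.36 term appears on both sides and cancels. Collect the known terms of each column as K = Σ(ρt)_known − 3.36 × (depth of known layers): K_1 = 3.10194 − 3.36×3.42 = −8.38926; K_2 = 72.899 − 3.36×(3.96 + 27.1) = −31.4626.
Balance: K_1 − x×(3.36 − 2.73) = K_2, so x = (K_1 − K_2)/(3.36 − 2.73) = 23.0733/0.63 = 36.6 km.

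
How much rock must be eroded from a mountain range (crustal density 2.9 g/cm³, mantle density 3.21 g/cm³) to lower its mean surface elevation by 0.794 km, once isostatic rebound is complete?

8.22 km

Net drop Δ = e − u = e − e ρ_c/ρ_m = e (ρ_m − ρ_c)/ρ_m.
e = Δ ρ_m/(ρ_m − ρ_c) = 0.794 km × 3.21/0.31 = 8.22 km.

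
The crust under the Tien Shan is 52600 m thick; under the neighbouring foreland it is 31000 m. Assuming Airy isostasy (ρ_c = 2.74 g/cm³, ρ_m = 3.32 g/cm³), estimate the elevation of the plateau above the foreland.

3770 m

Excess crust Δ = 52600 m − 31000 m = 21600 m, split between elevation h and root r with h + r = Δ.
Airy balance ρ_c h = (ρ_m − ρ_c) r gives r = h ρ_c/(ρ_m − ρ_c), so h (1 + ρ_c/(ρ_m − ρ_c)) = Δ, i.e. h = Δ (ρ_m − ρ_c)/ρ_m.
h = 21600 m × 0.58/3.32 = 3770 m.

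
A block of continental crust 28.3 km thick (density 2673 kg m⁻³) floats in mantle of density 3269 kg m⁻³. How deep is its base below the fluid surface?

23.1 km

Draft d = t ρ_obj/ρ_fluid = 28.3 km × 2673/3269 = 23.1 km.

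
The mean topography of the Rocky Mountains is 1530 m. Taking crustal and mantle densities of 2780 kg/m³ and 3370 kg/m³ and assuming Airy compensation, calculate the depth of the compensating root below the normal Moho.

Isostatic balance requires: the weight of the topography is balanced by the buoyancy of the root, ρ_c h = (ρ_m − ρ_c) r.
r = h · ρ_c / (ρ_m − ρ_c) = 1530 m × 2780 / (3370 − 2780) = 7210 m.

7210 m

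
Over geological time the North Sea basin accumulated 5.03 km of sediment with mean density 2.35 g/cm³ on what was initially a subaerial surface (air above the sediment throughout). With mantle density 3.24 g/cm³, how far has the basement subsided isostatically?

Subaerial load: s = t ρ_sed / ρ_m = 5.03 km × 2.35/3.24 = 3.65 km.

3.65 km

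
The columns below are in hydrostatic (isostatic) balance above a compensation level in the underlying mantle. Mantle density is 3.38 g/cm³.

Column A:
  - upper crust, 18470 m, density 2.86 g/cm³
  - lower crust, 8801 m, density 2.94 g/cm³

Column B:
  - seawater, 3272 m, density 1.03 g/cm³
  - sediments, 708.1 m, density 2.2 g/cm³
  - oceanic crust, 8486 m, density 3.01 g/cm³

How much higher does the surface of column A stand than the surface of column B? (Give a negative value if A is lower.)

For any compensation level in the mantle, the mantle terms cancel and isostasy reduces to e = (Σt_A − Σt_B) − (Σ(ρt)_A − Σ(ρt)_B) / ρ_m.
Σt_A = 27271 m; Σt_B = 12466.1 m; Σ(ρt)_A = 78699.14; Σ(ρt)_B = 30470.84 (in m·g/cm³).
e = (27271 − 12466.1) − (78699.14 − 30470.84) / 3.38 = 536 m.

536 m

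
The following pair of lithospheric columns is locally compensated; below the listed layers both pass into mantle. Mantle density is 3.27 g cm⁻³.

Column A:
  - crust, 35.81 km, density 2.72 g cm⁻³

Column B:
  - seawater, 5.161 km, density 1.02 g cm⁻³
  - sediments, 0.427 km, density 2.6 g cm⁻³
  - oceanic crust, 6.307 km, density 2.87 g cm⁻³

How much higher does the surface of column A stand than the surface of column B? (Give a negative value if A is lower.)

1.61 km

For any compensation level in the mantle, the mantle terms cancel and isostasy reduces to e = (Σt_A − Σt_B) − (Σ(ρt)_A − Σ(ρt)_B) / ρ_m.
Σt_A = 35.81 km; Σt_B = 11.895 km; Σ(ρt)_A = 97.4032; Σ(ρt)_B = 24.47551 (in km·g cm⁻³).
e = (35.81 − 11.895) − (97.4032 − 24.47551) / 3.27 = 1.61 km.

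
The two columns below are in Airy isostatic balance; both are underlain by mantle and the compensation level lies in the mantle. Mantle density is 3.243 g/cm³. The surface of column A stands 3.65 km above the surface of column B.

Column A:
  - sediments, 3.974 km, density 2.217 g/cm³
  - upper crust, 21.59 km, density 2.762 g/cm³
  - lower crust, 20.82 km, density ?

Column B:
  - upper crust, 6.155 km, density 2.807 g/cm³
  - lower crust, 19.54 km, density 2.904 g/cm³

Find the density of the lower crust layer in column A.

2.92 g/cm³

Take the compensation level at the base of the deeper column (depth z_c below the surface of column A) and equate Σ ρ_i t_i down to z_c; mantle fills any gap and the z_c terms cancel.
Column A: 3.974×2.217 + 21.59×2.762 + 20.82×ρ + (z_c − 46.384)×3.243
Column B: 3.65×0 + 6.155×2.807 + 19.54×2.904 + (z_c − 3.65 − 25.695)×3.243
The z_c×3.243 term appears on both sides and cancels. Collect the known terms of each column as K = Σ(ρt)_known − 3.243 × (depth of known layers): K_A = 68.441938 − 3.243×46.384 = −81.981374; K_B = 74.021245 − 3.243×(3.65 + 25.695) = −21.14459.
Balance: K_A + 20.82×ρ = K_B, so ρ = (K_B − K_A)/20.82 = 60.8368/20.82 = 2.92 g/cm³.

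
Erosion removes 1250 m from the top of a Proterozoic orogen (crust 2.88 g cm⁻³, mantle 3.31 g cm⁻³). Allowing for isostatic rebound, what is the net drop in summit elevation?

162 m

Rebound u = e ρ_c/ρ_m = 1250 m × 2.88/3.31 = 1088 m.
Net surface drop = e − u = 1250 m − 1088 m = e (ρ_m − ρ_c)/ρ_m = 162 m.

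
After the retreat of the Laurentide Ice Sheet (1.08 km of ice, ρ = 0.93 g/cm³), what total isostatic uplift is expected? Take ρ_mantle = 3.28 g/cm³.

0.306 km

Removing the load lets mantle flow back in; uplift u satisfies ρ_ice t = ρ_m u.
u = t ρ_ice/ρ_m = 1.08 km × 0.93/3.28 = 0.306 km.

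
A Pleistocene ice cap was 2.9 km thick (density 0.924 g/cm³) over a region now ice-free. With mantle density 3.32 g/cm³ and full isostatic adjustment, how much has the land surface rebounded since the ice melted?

0.807 km

Removing the load lets mantle flow back in; uplift u satisfies ρ_ice t = ρ_m u.
u = t ρ_ice/ρ_m = 2.9 km × 0.924/3.32 = 0.807 km.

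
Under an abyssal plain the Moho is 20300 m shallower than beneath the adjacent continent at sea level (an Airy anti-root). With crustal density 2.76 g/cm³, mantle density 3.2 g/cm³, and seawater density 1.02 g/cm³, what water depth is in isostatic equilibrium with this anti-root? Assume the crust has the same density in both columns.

Replacing a thickness d of crust by seawater at the top must be balanced by replacing crust with mantle at the base: d (ρ_c − ρ_w) = a (ρ_m − ρ_c).
d = a (ρ_m − ρ_c)/(ρ_c − ρ_w) = 20300 m × 0.44/1.74 = 5130 m.

5130 m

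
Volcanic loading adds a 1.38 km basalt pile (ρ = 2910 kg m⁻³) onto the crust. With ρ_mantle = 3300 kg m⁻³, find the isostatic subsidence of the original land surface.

1.22 km

Subaerial loading: s = t ρ_load / ρ_m.
s = 1.38 km × 2910/3300 = 1.22 km.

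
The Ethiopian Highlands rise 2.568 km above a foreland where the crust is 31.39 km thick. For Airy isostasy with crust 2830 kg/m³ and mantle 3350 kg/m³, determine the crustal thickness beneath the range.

47.9 km

Root depth r = h ρ_c / (ρ_m − ρ_c) = 2.568 km × 2830 / 520 = 13.98 km.
Total thickness = T + h + r = 31.39 km + 2.568 km + 13.98 km = 47.9 km.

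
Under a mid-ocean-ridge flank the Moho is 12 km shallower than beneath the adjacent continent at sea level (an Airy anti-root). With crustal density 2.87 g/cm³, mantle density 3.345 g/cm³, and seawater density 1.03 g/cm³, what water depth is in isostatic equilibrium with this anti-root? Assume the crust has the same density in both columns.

Replacing a thickness d of crust by seawater at the top must be balanced by replacing crust with mantle at the base: d (ρ_c − ρ_w) = a (ρ_m − ρ_c).
d = a (ρ_m − ρ_c)/(ρ_c − ρ_w) = 12 km × 0.475/1.84 = 3.1 km.

3.1 km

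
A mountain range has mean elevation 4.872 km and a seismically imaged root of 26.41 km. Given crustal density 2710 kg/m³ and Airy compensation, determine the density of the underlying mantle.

3210 kg/m³

Airy balance: ρ_c h = (ρ_m − ρ_c) r → ρ_m = ρ_c (1 + h/r).
ρ_m = 2710 × (1 + 4.872 km/26.41 km) = 3210 kg/m³.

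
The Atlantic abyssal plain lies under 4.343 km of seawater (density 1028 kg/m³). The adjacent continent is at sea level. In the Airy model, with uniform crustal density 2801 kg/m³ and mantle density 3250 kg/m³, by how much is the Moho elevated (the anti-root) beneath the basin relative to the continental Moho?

In Airy isostatic equilibrium: replacing crust with seawater at the top is compensated by replacing crust with mantle at the base: d (ρ_c − ρ_w) = a (ρ_m − ρ_c).
a = d (ρ_c − ρ_w)/(ρ_m − ρ_c) = 4.343 km × 1773/449 = 17.1 km.

17.1 km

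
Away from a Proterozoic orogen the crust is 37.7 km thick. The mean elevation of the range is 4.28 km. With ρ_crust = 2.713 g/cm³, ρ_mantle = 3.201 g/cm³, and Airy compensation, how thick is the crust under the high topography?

65.8 km

Root depth r = h ρ_c / (ρ_m − ρ_c) = 4.28 km × 2.713 / 0.488 = 23.79 km.
Total thickness = T + h + r = 37.7 km + 4.28 km + 23.79 km = 65.8 km.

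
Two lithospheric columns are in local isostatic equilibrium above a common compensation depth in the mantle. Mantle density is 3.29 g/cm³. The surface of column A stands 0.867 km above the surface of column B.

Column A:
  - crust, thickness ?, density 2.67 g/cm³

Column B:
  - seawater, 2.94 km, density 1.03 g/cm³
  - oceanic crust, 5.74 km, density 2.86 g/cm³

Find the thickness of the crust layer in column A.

Take the compensation level at the base of the deeper column (depth z_c below the surface of column A) and equate Σ ρ_i t_i down to z_c; mantle fills any gap and the z_c terms cancel.
Column A: x×2.67 + (z_c − 0 − x)×3.29
Column B: 0.867×0 + 2.94×1.03 + 5.74×2.86 + (z_c − 0.867 − 8.68)×3.29
The z_c×3.29 term appears on both sides and cancels. Collect the known terms of each column as K = Σ(ρt)_known − 3.29 × (depth of known layers): K_A = 0 − 3.29×0 = 0; K_B = 19.4446 − 3.29×(0.867 + 8.68) = −11.96503.
Balance: K_A − x×(3.29 − 2.67) = K_B, so x = (K_A − K_B)/(3.29 − 2.67) = 11.965/0.62 = 19.3 km.

19.3 km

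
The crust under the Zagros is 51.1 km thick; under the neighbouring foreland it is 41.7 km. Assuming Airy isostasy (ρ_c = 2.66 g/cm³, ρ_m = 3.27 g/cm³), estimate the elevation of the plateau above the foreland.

Excess crust Δ = 51.1 km − 41.7 km = 9.4 km, split between elevation h and root r with h + r = Δ.
Airy balance ρ_c h = (ρ_m − ρ_c) r gives r = h ρ_c/(ρ_m − ρ_c), so h (1 + ρ_c/(ρ_m − ρ_c)) = Δ, i.e. h = Δ (ρ_m − ρ_c)/ρ_m.
h = 9.4 km × 0.61/3.27 = 1.75 km.

1.75 km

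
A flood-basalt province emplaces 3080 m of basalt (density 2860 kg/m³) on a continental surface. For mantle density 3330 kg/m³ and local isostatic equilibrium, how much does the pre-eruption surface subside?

2650 m

Subaerial loading: s = t ρ_load / ρ_m.
s = 3080 m × 2860/3330 = 2650 m.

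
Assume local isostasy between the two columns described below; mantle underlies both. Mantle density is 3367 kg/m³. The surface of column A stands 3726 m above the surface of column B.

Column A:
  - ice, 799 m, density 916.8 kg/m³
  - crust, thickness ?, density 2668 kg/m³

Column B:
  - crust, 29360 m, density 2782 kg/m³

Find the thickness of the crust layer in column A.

39700 m

Take the compensation level at the base of the deeper column (depth z_c below the surface of column A) and equate Σ ρ_i t_i down to z_c; mantle fills any gap and the z_c terms cancel.
Column A: 799×916.8 + x×2668 + (z_c − 799 − x)×3367
Column B: 3726×0 + 29360×2782 + (z_c − 3726 − 29360)×3367
The z_c×3367 term appears on both sides and cancels. Collect the known terms of each column as K = Σ(ρt)_known − 3367 × (depth of known layers): K_A = 732523.2 − 3367×799 = −1957709.8; K_B = 81679520 − 3367×(3726 + 29360) = −29721042.
Balance: K_A − x×(3367 − 2668) = K_B, so x = (K_A − K_B)/(3367 − 2668) = 27763300/699 = 39700 m.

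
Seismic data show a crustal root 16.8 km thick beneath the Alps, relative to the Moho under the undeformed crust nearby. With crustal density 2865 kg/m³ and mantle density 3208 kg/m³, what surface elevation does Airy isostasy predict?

2.01 km

Isostatic balance requires: ρ_c h = (ρ_m − ρ_c) r.
h = r (ρ_m − ρ_c) / ρ_c = 16.8 km × (3208 − 2865) / 2865 = 2.01 km.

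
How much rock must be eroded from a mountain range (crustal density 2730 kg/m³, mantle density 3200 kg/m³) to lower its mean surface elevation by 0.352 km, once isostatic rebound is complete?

2.4 km

Net drop Δ = e − u = e − e ρ_c/ρ_m = e (ρ_m − ρ_c)/ρ_m.
e = Δ ρ_m/(ρ_m − ρ_c) = 0.352 km × 3200/470 = 2.4 km.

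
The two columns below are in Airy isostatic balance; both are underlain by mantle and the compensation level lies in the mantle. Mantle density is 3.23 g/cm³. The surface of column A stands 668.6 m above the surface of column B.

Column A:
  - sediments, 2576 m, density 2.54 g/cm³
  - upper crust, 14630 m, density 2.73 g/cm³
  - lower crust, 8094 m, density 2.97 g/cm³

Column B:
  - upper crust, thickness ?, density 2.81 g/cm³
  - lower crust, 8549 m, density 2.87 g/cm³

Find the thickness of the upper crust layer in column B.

Take the compensation level at the base of the deeper column (depth z_c below the surface of column A) and equate Σ ρ_i t_i down to z_c; mantle fills any gap and the z_c terms cancel.
Column A: 2576×2.54 + 14630×2.73 + 8094×2.97 + (z_c − 25300)×3.23
Column B: 668.6×0 + x×2.81 + 8549×2.87 + (z_c − 668.6 − 8549 − x)×3.23
The z_c×3.23 term appears on both sides and cancels. Collect the known terms of each column as K = Σ(ρt)_known − 3.23 × (depth of known layers): K_A = 70522.12 − 3.23×25300 = −11196.88; K_B = 24535.63 − 3.23×(668.6 + 8549) = −5237.218.
Balance: K_A = K_B − x×(3.23 − 2.81), so x = (K_B − K_A)/(3.23 − 2.81) = 5959.66/0.42 = 14200 m.

14200 m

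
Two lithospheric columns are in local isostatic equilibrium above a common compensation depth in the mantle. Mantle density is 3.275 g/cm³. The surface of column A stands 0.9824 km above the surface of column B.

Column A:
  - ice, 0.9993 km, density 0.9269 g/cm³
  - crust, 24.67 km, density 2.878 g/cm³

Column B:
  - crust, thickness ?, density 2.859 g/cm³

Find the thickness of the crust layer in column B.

21.4 km

Take the compensation level at the base of the deeper column (depth z_c below the surface of column A) and equate Σ ρ_i t_i down to z_c; mantle fills any gap and the z_c terms cancel.
Column A: 0.9993×0.9269 + 24.67×2.878 + (z_c − 25.6693)×3.275
Column B: 0.9824×0 + x×2.859 + (z_c − 0.9824 − 0 − x)×3.275
The z_c×3.275 term appears on both sides and cancels. Collect the known terms of each column as K = Σ(ρt)_known − 3.275 × (depth of known layers): K_A = 71.9265112 − 3.275×25.6693 = −12.1404463; K_B = 0 − 3.275×(0.9824 + 0) = −3.21736.
Balance: K_A = K_B − x×(3.275 − 2.859), so x = (K_B − K_A)/(3.275 − 2.859) = 8.92309/0.416 = 21.4 km.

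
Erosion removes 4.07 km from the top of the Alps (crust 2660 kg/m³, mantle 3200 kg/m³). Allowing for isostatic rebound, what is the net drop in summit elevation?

0.687 km

Rebound u = e ρ_c/ρ_m = 4.07 km × 2660/3200 = 3.383 km.
Net surface drop = e − u = 4.07 km − 3.383 km = e (ρ_m − ρ_c)/ρ_m = 0.687 km.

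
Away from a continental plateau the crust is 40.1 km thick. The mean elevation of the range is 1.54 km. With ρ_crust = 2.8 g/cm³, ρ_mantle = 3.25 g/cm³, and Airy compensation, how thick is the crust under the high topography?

51.2 km

Root depth r = h ρ_c / (ρ_m − ρ_c) = 1.54 km × 2.8 / 0.45 = 9.582 km.
Total thickness = T + h + r = 40.1 km + 1.54 km + 9.582 km = 51.2 km.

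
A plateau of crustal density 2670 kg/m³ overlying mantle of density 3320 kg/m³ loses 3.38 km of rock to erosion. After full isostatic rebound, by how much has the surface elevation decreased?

0.662 km

Rebound u = e ρ_c/ρ_m = 3.38 km × 2670/3320 = 2.718 km.
Net surface drop = e − u = 3.38 km − 2.718 km = e (ρ_m − ρ_c)/ρ_m = 0.662 km.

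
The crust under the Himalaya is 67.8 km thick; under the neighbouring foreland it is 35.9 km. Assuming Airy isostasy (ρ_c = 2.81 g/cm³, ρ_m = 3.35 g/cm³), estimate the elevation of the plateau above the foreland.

Excess crust Δ = 67.8 km − 35.9 km = 31.9 km, split between elevation h and root r with h + r = Δ.
Airy balance ρ_c h = (ρ_m − ρ_c) r gives r = h ρ_c/(ρ_m − ρ_c), so h (1 + ρ_c/(ρ_m − ρ_c)) = Δ, i.e. h = Δ (ρ_m − ρ_c)/ρ_m.
h = 31.9 km × 0.54/3.35 = 5.14 km.

5.14 km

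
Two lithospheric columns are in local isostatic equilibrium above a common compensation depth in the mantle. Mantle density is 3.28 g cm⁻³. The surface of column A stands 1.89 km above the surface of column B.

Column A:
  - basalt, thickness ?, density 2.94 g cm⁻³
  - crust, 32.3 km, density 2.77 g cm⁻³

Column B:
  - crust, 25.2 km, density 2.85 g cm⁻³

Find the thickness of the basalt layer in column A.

Take the compensation level at the base of the deeper column (depth z_c below the surface of column A) and equate Σ ρ_i t_i down to z_c; mantle fills any gap and the z_c terms cancel.
Column A: x×2.94 + 32.3×2.77 + (z_c − 32.3 − x)×3.28
Column B: 1.89×0 + 25.2×2.85 + (z_c − 1.89 − 25.2)×3.28
The z_c×3.28 term appears on both sides and cancels. Collect the known terms of each column as K = Σ(ρt)_known − 3.28 × (depth of known layers): K_A = 89.471 − 3.28×32.3 = −16.473; K_B = 71.82 − 3.28×(1.89 + 25.2) = −17.0352.
Balance: K_A − x×(3.28 − 2.94) = K_B, so x = (K_A − K_B)/(3.28 − 2.94) = 0.5622/0.34 = 1.65 km.

1.65 km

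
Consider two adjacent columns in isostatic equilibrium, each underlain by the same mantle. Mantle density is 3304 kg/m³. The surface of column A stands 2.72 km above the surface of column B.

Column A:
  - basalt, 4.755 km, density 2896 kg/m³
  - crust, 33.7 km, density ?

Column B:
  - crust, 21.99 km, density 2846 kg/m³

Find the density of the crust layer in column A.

Take the compensation level at the base of the deeper column (depth z_c below the surface of column A) and equate Σ ρ_i t_i down to z_c; mantle fills any gap and the z_c terms cancel.
Column A: 4.755×2896 + 33.7×ρ + (z_c − 38.455)×3304
Column B: 2.72×0 + 21.99×2846 + (z_c − 2.72 − 21.99)×3304
The z_c×3304 term appears on both sides and cancels. Collect the known terms of each column as K = Σ(ρt)_known − 3304 × (depth of known layers): K_A = 13770.48 − 3304×38.455 = −113284.84; K_B = 62583.54 − 3304×(2.72 + 21.99) = −19058.3.
Balance: K_A + 33.7×ρ = K_B, so ρ = (K_B − K_A)/33.7 = 94226.5/33.7 = 2800 kg/m³.

2800 kg/m³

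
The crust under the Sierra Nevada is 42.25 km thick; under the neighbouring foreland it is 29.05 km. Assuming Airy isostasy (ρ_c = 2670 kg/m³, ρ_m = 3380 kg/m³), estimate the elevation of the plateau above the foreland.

Excess crust Δ = 42.25 km − 29.05 km = 13.2 km, split between elevation h and root r with h + r = Δ.
Airy balance ρ_c h = (ρ_m − ρ_c) r gives r = h ρ_c/(ρ_m − ρ_c), so h (1 + ρ_c/(ρ_m − ρ_c)) = Δ, i.e. h = Δ (ρ_m − ρ_c)/ρ_m.
h = 13.2 km × 710/3380 = 2.77 km.

2.77 km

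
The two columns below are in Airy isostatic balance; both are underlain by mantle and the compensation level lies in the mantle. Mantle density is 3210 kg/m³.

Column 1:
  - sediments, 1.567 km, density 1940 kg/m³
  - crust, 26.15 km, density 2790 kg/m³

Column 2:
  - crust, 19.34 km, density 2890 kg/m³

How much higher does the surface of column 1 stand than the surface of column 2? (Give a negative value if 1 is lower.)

2.11 km

For any compensation level in the mantle, the mantle terms cancel and isostasy reduces to e = (Σt_1 − Σt_2) − (Σ(ρt)_1 − Σ(ρt)_2) / ρ_m.
Σt_1 = 27.717 km; Σt_2 = 19.34 km; Σ(ρt)_1 = 75998.48; Σ(ρt)_2 = 55892.6 (in km·kg/m³).
e = (27.717 − 19.34) − (75998.48 − 55892.6) / 3210 = 2.11 km.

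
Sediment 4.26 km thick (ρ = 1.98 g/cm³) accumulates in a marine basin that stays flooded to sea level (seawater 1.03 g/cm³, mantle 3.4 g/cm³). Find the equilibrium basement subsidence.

1.71 km

Submarine loading: the sediment displaces seawater, and the subsidence is in turn flooded, so s (ρ_m − ρ_w) = t (ρ_sed − ρ_w).
s = 4.26 km × (1.98 − 1.03) / (3.4 − 1.03) = 1.71 km.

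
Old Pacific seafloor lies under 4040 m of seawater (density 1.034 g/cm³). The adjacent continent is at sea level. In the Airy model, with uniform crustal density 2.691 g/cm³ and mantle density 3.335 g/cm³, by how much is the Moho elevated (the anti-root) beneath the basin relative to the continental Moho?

10400 m

Balancing pressure at the compensation depth: replacing crust with seawater at the top is compensated by replacing crust with mantle at the base: d (ρ_c − ρ_w) = a (ρ_m − ρ_c).
a = d (ρ_c − ρ_w)/(ρ_m − ρ_c) = 4040 m × 1.657/0.644 = 10400 m.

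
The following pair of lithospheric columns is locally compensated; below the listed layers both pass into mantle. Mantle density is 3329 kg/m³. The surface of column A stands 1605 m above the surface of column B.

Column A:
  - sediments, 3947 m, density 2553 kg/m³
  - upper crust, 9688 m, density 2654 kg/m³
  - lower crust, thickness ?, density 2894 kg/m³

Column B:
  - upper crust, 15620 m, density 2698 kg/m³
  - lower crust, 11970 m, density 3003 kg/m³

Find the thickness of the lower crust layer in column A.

Take the compensation level at the base of the deeper column (depth z_c below the surface of column A) and equate Σ ρ_i t_i down to z_c; mantle fills any gap and the z_c terms cancel.
Column A: 3947×2553 + 9688×2654 + x×2894 + (z_c − 13635 − x)×3329
Column B: 1605×0 + 15620×2698 + 11970×3003 + (z_c − 1605 − 27590)×3329
The z_c×3329 term appears on both sides and cancels. Collect the known terms of each column as K = Σ(ρt)_known − 3329 × (depth of known layers): K_A = 35788643 − 3329×13635 = −9602272; K_B = 78088670 − 3329×(1605 + 27590) = −19101485.
Balance: K_A − x×(3329 − 2894) = K_B, so x = (K_A − K_B)/(3329 − 2894) = 9499210/435 = 21800 m.

21800 m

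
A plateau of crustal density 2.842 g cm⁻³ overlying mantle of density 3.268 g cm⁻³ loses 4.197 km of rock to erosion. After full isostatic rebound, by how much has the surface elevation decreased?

Rebound u = e ρ_c/ρ_m = 4.197 km × 2.842/3.268 = 3.65 km.
Net surface drop = e − u = 4.197 km − 3.65 km = e (ρ_m − ρ_c)/ρ_m = 0.547 km.

0.547 km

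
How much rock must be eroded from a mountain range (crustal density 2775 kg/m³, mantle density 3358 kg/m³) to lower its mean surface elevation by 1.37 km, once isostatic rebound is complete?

Net drop Δ = e − u = e − e ρ_c/ρ_m = e (ρ_m − ρ_c)/ρ_m.
e = Δ ρ_m/(ρ_m − ρ_c) = 1.37 km × 3358/583 = 7.89 km.

7.89 km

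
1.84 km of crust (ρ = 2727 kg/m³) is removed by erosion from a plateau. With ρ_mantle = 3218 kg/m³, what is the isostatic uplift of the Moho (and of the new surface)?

Unloading: uplift u = e ρ_c/ρ_m = 1.84 km × 2727/3218 = 1.56 km.

1.56 km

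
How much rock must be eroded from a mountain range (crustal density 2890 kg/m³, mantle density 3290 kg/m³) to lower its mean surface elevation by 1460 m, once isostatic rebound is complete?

Net drop Δ = e − u = e − e ρ_c/ρ_m = e (ρ_m − ρ_c)/ρ_m.
e = Δ ρ_m/(ρ_m − ρ_c) = 1460 m × 3290/400 = 12000 m.

12000 m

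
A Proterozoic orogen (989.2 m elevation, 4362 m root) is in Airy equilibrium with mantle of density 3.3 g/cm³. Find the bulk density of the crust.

ρ_c h = (ρ_m − ρ_c) r → ρ_c (h + r) = ρ_m r → ρ_c = ρ_m r / (h + r).
ρ_c = 3.3 × 4362 m / (989.2 m + 4362 m) = 2.69 g/cm³.

2.69 g/cm³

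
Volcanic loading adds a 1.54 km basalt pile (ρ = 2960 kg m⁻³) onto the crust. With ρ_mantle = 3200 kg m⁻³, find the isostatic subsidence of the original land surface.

1.42 km

Subaerial loading: s = t ρ_load / ρ_m.
s = 1.54 km × 2960/3200 = 1.42 km.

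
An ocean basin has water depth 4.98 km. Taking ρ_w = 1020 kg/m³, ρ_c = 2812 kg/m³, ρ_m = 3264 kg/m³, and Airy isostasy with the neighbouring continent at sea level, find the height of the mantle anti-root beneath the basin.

Balancing pressure at the compensation depth: replacing crust with seawater at the top is compensated by replacing crust with mantle at the base: d (ρ_c − ρ_w) = a (ρ_m − ρ_c).
a = d (ρ_c − ρ_w)/(ρ_m − ρ_c) = 4.98 km × 1792/452 = 19.7 km.

19.7 km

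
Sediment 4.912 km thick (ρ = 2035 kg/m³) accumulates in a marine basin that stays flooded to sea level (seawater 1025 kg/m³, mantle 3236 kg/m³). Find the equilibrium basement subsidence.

2.24 km

Submarine loading: the sediment displaces seawater, and the subsidence is in turn flooded, so s (ρ_m − ρ_w) = t (ρ_sed − ρ_w).
s = 4.912 km × (2035 − 1025) / (3236 − 1025) = 2.24 km.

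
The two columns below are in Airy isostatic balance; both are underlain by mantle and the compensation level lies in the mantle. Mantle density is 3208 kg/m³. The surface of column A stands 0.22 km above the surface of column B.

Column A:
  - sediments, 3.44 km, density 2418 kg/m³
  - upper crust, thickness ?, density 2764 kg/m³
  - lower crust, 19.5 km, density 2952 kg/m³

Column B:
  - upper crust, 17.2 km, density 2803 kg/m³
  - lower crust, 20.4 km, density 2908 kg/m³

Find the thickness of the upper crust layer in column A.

Take the compensation level at the base of the deeper column (depth z_c below the surface of column A) and equate Σ ρ_i t_i down to z_c; mantle fills any gap and the z_c terms cancel.
Column A: 3.44×2418 + x×2764 + 19.5×2952 + (z_c − 22.94 − x)×3208
Column B: 0.22×0 + 17.2×2803 + 20.4×2908 + (z_c − 0.22 − 37.6)×3208
The z_c×3208 term appears on both sides and cancels. Collect the known terms of each column as K = Σ(ρt)_known − 3208 × (depth of known layers): K_A = 65881.92 − 3208×22.94 = −7709.6; K_B = 107534.8 − 3208×(0.22 + 37.6) = −13791.76.
Balance: K_A − x×(3208 − 2764) = K_B, so x = (K_A − K_B)/(3208 − 2764) = 6082.16/444 = 13.7 km.

13.7 km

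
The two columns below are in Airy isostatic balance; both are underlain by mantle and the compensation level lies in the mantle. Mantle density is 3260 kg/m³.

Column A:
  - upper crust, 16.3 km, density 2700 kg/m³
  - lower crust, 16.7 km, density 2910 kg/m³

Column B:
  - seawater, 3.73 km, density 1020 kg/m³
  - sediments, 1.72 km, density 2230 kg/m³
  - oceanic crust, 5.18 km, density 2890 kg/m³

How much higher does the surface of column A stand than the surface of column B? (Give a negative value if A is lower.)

0.899 km

For any compensation level in the mantle, the mantle terms cancel and isostasy reduces to e = (Σt_A − Σt_B) − (Σ(ρt)_A − Σ(ρt)_B) / ρ_m.
Σt_A = 33 km; Σt_B = 10.63 km; Σ(ρt)_A = 92607; Σ(ρt)_B = 22610.4 (in km·kg/m³).
e = (33 − 10.63) − (92607 − 22610.4) / 3260 = 0.899 km.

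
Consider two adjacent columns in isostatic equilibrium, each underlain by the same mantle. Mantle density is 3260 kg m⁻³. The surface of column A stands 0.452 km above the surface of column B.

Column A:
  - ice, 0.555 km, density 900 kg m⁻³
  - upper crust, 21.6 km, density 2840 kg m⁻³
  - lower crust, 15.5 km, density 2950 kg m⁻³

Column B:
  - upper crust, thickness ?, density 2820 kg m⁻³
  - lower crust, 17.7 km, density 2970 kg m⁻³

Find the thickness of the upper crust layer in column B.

19.5 km

Take the compensation level at the base of the deeper column (depth z_c below the surface of column A) and equate Σ ρ_i t_i down to z_c; mantle fills any gap and the z_c terms cancel.
Column A: 0.555×900 + 21.6×2840 + 15.5×2950 + (z_c − 37.655)×3260
Column B: 0.452×0 + x×2820 + 17.7×2970 + (z_c − 0.452 − 17.7 − x)×3260
The z_c×3260 term appears on both sides and cancels. Collect the known terms of each column as K = Σ(ρt)_known − 3260 × (depth of known layers): K_A = 107568.5 − 3260×37.655 = −15186.8; K_B = 52569 − 3260×(0.452 + 17.7) = −6606.52.
Balance: K_A = K_B − x×(3260 − 2820), so x = (K_B − K_A)/(3260 − 2820) = 8580.28/440 = 19.5 km.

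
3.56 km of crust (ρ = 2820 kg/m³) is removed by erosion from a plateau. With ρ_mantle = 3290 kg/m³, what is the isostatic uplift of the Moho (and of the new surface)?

Unloading: uplift u = e ρ_c/ρ_m = 3.56 km × 2820/3290 = 3.05 km.

3.05 km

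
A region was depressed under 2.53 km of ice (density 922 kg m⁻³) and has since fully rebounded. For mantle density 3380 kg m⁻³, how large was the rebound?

0.69 km

Removing the load lets mantle flow back in; uplift u satisfies ρ_ice t = ρ_m u.
u = t ρ_ice/ρ_m = 2.53 km × 922/3380 = 0.69 km.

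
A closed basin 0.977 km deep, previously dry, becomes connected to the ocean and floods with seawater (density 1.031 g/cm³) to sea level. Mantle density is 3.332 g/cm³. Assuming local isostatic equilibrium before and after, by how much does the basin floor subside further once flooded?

0.438 km

After flooding the water column is d + s deep. Its weight must equal the weight of mantle displaced by the extra subsidence s: (d + s) ρ_w = s ρ_m.
s = d ρ_w / (ρ_m − ρ_w) = 0.977 km × 1.031/(3.332 − 1.031) = 0.438 km.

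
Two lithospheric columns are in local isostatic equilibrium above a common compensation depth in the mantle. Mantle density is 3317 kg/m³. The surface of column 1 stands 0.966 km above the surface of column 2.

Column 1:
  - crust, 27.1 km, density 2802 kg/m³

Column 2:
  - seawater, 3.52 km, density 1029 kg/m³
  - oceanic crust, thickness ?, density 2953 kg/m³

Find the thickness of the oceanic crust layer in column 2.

7.41 km

Take the compensation level at the base of the deeper column (depth z_c below the surface of column 1) and equate Σ ρ_i t_i down to z_c; mantle fills any gap and the z_c terms cancel.
Column 1: 27.1×2802 + (z_c − 27.1)×3317
Column 2: 0.966×0 + 3.52×1029 + x×2953 + (z_c − 0.966 − 3.52 − x)×3317
The z_c×3317 term appears on both sides and cancels. Collect the known terms of each column as K = Σ(ρt)_known − 3317 × (depth of known layers): K_1 = 75934.2 − 3317×27.1 = −13956.5; K_2 = 3622.08 − 3317×(0.966 + 3.52) = −11257.982.
Balance: K_1 = K_2 − x×(3317 − 2953), so x = (K_2 − K_1)/(3317 − 2953) = 2698.52/364 = 7.41 km.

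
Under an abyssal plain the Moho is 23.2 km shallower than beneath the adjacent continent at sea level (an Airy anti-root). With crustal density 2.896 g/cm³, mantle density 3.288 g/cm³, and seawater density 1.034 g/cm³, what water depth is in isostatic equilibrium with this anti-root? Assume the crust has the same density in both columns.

4.88 km

Replacing a thickness d of crust by seawater at the top must be balanced by replacing crust with mantle at the base: d (ρ_c − ρ_w) = a (ρ_m − ρ_c).
d = a (ρ_m − ρ_c)/(ρ_c − ρ_w) = 23.2 km × 0.392/1.862 = 4.88 km.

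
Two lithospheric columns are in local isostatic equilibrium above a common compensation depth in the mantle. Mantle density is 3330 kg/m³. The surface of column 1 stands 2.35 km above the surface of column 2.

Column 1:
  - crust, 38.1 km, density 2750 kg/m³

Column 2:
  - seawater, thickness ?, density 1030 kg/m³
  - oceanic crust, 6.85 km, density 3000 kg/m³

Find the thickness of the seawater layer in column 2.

Take the compensation level at the base of the deeper column (depth z_c below the surface of column 1) and equate Σ ρ_i t_i down to z_c; mantle fills any gap and the z_c terms cancel.
Column 1: 38.1×2750 + (z_c − 38.1)×3330
Column 2: 2.35×0 + x×1030 + 6.85×3000 + (z_c − 2.35 − 6.85 − x)×3330
The z_c×3330 term appears on both sides and cancels. Collect the known terms of each column as K = Σ(ρt)_known − 3330 × (depth of known layers): K_1 = 104775 − 3330×38.1 = −22098; K_2 = 20550 − 3330×(2.35 + 6.85) = −10086.
Balance: K_1 = K_2 − x×(3330 − 1030), so x = (K_2 − K_1)/(3330 − 1030) = 12012/2300 = 5.22 km.

5.22 km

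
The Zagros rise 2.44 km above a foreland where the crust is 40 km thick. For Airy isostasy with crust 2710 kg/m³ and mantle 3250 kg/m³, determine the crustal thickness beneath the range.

54.7 km

Root depth r = h ρ_c / (ρ_m − ρ_c) = 2.44 km × 2710 / 540 = 12.25 km.
Total thickness = T + h + r = 40 km + 2.44 km + 12.25 km = 54.7 km.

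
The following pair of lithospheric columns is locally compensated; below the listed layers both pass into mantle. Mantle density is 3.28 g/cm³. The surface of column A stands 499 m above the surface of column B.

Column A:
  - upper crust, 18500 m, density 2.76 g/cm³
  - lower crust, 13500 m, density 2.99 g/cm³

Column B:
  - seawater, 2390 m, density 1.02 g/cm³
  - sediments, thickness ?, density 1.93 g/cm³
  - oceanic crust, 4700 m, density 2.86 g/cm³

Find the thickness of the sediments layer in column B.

Take the compensation level at the base of the deeper column (depth z_c below the surface of column A) and equate Σ ρ_i t_i down to z_c; mantle fills any gap and the z_c terms cancel.
Column A: 18500×2.76 + 13500×2.99 + (z_c − 32000)×3.28
Column B: 499×0 + 2390×1.02 + x×1.93 + 4700×2.86 + (z_c − 499 − 7090 − x)×3.28
The z_c×3.28 term appears on both sides and cancels. Collect the known terms of each column as K = Σ(ρt)_known − 3.28 × (depth of known layers): K_A = 91425 − 3.28×32000 = −13535; K_B = 15879.8 − 3.28×(499 + 7090) = −9012.12.
Balance: K_A = K_B − x×(3.28 − 1.93), so x = (K_B − K_A)/(3.28 − 1.93) = 4522.88/1.35 = 3350 m.

3350 m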